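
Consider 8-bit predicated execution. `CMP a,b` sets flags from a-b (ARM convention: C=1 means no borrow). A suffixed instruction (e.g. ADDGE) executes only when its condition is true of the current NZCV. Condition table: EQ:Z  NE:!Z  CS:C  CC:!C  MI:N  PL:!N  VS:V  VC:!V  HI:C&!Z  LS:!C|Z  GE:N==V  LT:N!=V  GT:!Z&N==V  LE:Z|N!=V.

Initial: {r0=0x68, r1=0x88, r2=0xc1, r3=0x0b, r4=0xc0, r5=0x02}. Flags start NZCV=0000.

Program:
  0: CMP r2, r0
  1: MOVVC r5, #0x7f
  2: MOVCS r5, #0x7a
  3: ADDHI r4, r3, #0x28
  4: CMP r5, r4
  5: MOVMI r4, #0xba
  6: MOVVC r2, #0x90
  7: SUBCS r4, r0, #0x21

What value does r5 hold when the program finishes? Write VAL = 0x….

VAL = 0x7a

[0] flags=0011 → (cmp)
[1] flags=0011 VC?F → skip
[2] flags=0011 CS?T → r5=0x7a
[3] flags=0011 HI?T → r4=0x33
[4] flags=0010 → (cmp)
[5] flags=0010 MI?F → skip
[6] flags=0010 VC?T → r2=0x90
[7] flags=0010 CS?T → r4=0x47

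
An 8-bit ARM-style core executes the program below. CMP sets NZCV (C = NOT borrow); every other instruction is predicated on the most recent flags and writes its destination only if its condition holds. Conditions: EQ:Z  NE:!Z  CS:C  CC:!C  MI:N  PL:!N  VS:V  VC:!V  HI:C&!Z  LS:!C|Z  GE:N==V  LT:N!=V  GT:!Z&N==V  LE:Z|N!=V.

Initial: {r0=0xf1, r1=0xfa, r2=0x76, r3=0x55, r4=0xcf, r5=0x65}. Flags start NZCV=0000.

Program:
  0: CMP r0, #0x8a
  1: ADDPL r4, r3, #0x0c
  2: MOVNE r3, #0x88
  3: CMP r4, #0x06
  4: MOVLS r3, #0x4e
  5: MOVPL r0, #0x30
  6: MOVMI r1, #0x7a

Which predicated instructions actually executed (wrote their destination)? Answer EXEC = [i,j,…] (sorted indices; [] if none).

0: ✓ CMP  NZCV=0010
1: ✓ ADDPL  r4←0x61
2: ✓ MOVNE  r3←0x88
3: ✓ CMP  NZCV=0010
4: · MOVLS
5: ✓ MOVPL  r0←0x30
6: · MOVMI

EXEC = [1,2,5]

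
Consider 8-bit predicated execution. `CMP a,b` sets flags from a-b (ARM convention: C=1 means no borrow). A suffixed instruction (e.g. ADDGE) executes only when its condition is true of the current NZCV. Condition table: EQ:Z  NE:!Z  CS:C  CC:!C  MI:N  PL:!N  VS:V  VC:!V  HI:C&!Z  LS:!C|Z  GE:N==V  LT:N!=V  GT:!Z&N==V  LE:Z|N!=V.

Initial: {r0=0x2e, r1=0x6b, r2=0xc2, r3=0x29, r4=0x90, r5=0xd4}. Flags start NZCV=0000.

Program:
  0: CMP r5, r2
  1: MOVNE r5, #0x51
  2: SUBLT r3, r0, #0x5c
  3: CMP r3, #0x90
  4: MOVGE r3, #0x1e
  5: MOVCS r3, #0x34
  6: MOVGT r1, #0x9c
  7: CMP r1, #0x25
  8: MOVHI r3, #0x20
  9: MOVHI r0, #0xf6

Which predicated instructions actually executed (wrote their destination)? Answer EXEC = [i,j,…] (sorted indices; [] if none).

EXEC = [1,4,6,8,9]

[0] flags=0010 → (cmp)
[1] flags=0010 NE?T → r5=0x51
[2] flags=0010 LT?F → skip
[3] flags=1001 → (cmp)
[4] flags=1001 GE?T → r3=0x1e
[5] flags=1001 CS?F → skip
[6] flags=1001 GT?T → r1=0x9c
[7] flags=0011 → (cmp)
[8] flags=0011 HI?T → r3=0x20
[9] flags=0011 HI?T → r0=0xf6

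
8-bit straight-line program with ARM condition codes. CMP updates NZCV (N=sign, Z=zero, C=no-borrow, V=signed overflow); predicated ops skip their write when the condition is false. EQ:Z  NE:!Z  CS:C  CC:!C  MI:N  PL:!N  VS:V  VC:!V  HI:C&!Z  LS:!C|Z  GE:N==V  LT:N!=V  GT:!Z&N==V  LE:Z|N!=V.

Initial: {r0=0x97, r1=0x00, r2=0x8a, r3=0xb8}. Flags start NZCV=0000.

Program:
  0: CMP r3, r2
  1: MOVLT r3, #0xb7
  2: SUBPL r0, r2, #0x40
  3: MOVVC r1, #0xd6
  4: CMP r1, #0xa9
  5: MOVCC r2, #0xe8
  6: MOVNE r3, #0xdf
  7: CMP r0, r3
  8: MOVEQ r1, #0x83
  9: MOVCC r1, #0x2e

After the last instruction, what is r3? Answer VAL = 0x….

[0] flags=0010 → (cmp)
[1] flags=0010 LT?F → skip
[2] flags=0010 PL?T → r0=0x4a
[3] flags=0010 VC?T → r1=0xd6
[4] flags=0010 → (cmp)
[5] flags=0010 CC?F → skip
[6] flags=0010 NE?T → r3=0xdf
[7] flags=0000 → (cmp)
[8] flags=0000 EQ?F → skip
[9] flags=0000 CC?T → r1=0x2e

VAL = 0xdf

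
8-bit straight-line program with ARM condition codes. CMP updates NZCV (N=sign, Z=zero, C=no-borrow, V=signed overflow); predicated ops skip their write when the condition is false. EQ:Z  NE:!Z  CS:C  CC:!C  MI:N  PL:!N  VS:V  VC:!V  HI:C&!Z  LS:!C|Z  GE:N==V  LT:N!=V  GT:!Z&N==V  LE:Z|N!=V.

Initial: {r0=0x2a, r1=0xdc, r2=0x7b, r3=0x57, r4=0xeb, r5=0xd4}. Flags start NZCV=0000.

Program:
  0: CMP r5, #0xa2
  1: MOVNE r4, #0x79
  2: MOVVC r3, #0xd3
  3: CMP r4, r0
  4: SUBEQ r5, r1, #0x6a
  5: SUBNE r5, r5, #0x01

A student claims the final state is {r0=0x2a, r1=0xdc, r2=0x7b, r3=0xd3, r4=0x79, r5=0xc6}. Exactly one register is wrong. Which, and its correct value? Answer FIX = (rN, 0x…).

[0] flags=0010 → (cmp)
[1] flags=0010 NE?T → r4=0x79
[2] flags=0010 VC?T → r3=0xd3
[3] flags=0010 → (cmp)
[4] flags=0010 EQ?F → skip
[5] flags=0010 NE?T → r5=0xd3

FIX = (r5, 0xd3)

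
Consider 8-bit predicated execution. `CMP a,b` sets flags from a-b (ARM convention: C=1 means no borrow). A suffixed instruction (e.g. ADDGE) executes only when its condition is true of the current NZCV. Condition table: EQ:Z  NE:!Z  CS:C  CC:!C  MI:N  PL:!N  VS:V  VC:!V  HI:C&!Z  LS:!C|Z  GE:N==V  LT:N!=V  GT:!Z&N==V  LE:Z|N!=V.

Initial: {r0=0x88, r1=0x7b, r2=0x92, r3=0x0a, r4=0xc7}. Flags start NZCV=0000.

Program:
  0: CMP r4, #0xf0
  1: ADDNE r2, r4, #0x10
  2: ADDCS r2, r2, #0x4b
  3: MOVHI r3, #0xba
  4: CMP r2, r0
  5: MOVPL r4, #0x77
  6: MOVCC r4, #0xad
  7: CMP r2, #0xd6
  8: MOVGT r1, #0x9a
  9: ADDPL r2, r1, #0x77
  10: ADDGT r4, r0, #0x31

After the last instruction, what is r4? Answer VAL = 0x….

[0] flags=1000 → (cmp)
[1] flags=1000 NE?T → r2=0xd7
[2] flags=1000 CS?F → skip
[3] flags=1000 HI?F → skip
[4] flags=0010 → (cmp)
[5] flags=0010 PL?T → r4=0x77
[6] flags=0010 CC?F → skip
[7] flags=0010 → (cmp)
[8] flags=0010 GT?T → r1=0x9a
[9] flags=0010 PL?T → r2=0x11
[10] flags=0010 GT?T → r4=0xb9

VAL = 0xb9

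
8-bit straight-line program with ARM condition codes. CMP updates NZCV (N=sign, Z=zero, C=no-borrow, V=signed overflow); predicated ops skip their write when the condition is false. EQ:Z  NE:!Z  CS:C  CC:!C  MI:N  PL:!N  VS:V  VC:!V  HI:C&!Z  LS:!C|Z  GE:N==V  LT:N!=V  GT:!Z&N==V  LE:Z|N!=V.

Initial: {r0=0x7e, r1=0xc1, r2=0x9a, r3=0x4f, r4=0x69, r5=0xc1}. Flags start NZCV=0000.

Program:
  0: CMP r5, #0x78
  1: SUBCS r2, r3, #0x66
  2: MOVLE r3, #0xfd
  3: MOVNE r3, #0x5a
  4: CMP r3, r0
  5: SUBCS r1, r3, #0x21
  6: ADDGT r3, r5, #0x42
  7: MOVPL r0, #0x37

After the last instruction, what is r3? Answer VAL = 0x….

0: ✓ CMP  NZCV=0011
1: ✓ SUBCS  r2←0xe9
2: ✓ MOVLE  r3←0xfd
3: ✓ MOVNE  r3←0x5a
4: ✓ CMP  NZCV=1000
5: · SUBCS
6: · ADDGT
7: · MOVPL

VAL = 0x5a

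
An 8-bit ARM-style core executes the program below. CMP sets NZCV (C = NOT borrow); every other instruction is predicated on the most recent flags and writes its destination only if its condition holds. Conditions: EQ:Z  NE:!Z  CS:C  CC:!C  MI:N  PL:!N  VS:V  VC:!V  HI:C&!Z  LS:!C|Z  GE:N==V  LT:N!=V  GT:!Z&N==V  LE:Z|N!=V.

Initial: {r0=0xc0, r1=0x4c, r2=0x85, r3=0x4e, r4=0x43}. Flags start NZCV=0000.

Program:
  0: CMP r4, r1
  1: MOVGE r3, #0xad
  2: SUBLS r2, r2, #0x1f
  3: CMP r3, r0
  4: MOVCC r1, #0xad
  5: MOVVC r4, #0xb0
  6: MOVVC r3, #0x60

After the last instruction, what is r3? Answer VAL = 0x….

VAL = 0x4e

[0] flags=1000 → (cmp)
[1] flags=1000 GE?F → skip
[2] flags=1000 LS?T → r2=0x66
[3] flags=1001 → (cmp)
[4] flags=1001 CC?T → r1=0xad
[5] flags=1001 VC?F → skip
[6] flags=1001 VC?F → skip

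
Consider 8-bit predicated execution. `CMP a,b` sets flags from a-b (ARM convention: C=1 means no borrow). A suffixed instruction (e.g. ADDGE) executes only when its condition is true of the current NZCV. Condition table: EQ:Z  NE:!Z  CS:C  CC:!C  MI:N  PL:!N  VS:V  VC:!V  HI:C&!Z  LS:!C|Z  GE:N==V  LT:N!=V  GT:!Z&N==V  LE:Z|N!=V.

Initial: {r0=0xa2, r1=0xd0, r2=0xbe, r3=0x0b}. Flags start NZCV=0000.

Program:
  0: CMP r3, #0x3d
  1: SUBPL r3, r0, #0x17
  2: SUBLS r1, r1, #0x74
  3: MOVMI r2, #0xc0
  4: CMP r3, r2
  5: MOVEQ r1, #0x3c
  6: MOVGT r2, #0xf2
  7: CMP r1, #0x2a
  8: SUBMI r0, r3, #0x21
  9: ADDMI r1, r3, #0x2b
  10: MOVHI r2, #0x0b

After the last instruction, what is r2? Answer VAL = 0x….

VAL = 0x0b

[0] flags=1000 → (cmp)
[1] flags=1000 PL?F → skip
[2] flags=1000 LS?T → r1=0x5c
[3] flags=1000 MI?T → r2=0xc0
[4] flags=0000 → (cmp)
[5] flags=0000 EQ?F → skip
[6] flags=0000 GT?T → r2=0xf2
[7] flags=0010 → (cmp)
[8] flags=0010 MI?F → skip
[9] flags=0010 MI?F → skip
[10] flags=0010 HI?T → r2=0x0b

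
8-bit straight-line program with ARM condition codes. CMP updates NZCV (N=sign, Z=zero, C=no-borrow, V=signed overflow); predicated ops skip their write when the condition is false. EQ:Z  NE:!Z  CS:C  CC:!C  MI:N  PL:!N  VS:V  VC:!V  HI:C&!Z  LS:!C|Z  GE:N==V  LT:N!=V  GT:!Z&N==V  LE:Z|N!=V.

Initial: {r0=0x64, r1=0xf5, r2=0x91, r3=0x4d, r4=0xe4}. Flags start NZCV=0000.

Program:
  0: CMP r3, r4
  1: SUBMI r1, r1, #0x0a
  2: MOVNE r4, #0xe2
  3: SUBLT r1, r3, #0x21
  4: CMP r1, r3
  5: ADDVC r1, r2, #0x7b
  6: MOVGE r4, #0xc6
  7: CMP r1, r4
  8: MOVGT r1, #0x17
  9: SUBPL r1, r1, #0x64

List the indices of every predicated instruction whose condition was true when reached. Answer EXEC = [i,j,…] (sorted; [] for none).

0: ✓ CMP  NZCV=0000
1: · SUBMI
2: ✓ MOVNE  r4←0xe2
3: · SUBLT
4: ✓ CMP  NZCV=1010
5: ✓ ADDVC  r1←0x0c
6: · MOVGE
7: ✓ CMP  NZCV=0000
8: ✓ MOVGT  r1←0x17
9: ✓ SUBPL  r1←0xb3

EXEC = [2,5,8,9]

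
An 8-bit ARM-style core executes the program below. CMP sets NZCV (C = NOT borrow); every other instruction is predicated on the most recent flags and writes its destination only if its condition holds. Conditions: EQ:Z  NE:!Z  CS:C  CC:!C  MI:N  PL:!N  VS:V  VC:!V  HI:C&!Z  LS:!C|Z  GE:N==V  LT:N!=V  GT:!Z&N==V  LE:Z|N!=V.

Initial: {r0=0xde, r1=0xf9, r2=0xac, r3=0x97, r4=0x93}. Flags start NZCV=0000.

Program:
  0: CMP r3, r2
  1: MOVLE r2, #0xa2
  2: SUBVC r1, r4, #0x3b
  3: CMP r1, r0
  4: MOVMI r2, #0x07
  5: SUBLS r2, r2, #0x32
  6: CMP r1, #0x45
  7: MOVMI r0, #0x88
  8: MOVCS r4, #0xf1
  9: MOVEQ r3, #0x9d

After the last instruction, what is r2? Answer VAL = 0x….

[0] flags=1000 → (cmp)
[1] flags=1000 LE?T → r2=0xa2
[2] flags=1000 VC?T → r1=0x58
[3] flags=0000 → (cmp)
[4] flags=0000 MI?F → skip
[5] flags=0000 LS?T → r2=0x70
[6] flags=0010 → (cmp)
[7] flags=0010 MI?F → skip
[8] flags=0010 CS?T → r4=0xf1
[9] flags=0010 EQ?F → skip

VAL = 0x70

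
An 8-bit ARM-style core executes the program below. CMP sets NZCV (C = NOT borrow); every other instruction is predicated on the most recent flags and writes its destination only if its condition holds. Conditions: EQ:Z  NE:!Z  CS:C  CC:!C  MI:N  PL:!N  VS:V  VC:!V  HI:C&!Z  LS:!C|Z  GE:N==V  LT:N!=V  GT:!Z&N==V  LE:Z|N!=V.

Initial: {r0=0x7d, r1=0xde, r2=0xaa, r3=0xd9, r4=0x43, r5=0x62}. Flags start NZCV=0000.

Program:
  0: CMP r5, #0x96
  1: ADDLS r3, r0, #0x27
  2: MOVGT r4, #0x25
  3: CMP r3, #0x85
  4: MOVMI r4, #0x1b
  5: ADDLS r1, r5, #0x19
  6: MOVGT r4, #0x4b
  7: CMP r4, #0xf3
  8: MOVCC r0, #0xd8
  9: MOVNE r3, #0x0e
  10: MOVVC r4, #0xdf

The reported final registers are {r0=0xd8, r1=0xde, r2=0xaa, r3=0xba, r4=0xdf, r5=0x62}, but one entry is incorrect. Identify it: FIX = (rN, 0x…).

[0] flags=1001 → (cmp)
[1] flags=1001 LS?T → r3=0xa4
[2] flags=1001 GT?T → r4=0x25
[3] flags=0010 → (cmp)
[4] flags=0010 MI?F → skip
[5] flags=0010 LS?F → skip
[6] flags=0010 GT?T → r4=0x4b
[7] flags=0000 → (cmp)
[8] flags=0000 CC?T → r0=0xd8
[9] flags=0000 NE?T → r3=0x0e
[10] flags=0000 VC?T → r4=0xdf

FIX = (r3, 0x0e)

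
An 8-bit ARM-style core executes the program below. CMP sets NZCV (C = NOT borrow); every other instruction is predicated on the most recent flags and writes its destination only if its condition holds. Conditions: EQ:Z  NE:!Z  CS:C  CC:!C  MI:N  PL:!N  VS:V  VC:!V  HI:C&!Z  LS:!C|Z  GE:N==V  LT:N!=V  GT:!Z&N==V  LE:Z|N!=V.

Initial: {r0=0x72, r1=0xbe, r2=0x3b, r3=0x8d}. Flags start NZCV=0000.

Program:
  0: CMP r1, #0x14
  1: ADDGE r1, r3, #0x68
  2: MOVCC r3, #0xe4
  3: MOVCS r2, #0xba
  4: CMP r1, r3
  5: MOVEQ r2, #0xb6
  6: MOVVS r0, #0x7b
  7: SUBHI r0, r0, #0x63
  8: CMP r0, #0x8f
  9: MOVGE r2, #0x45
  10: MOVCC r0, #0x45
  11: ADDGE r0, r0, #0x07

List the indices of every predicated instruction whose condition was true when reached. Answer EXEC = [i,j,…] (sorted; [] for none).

EXEC = [3,7,9,10,11]

[0] flags=1010 → (cmp)
[1] flags=1010 GE?F → skip
[2] flags=1010 CC?F → skip
[3] flags=1010 CS?T → r2=0xba
[4] flags=0010 → (cmp)
[5] flags=0010 EQ?F → skip
[6] flags=0010 VS?F → skip
[7] flags=0010 HI?T → r0=0x0f
[8] flags=1001 → (cmp)
[9] flags=1001 GE?T → r2=0x45
[10] flags=1001 CC?T → r0=0x45
[11] flags=1001 GE?T → r0=0x4c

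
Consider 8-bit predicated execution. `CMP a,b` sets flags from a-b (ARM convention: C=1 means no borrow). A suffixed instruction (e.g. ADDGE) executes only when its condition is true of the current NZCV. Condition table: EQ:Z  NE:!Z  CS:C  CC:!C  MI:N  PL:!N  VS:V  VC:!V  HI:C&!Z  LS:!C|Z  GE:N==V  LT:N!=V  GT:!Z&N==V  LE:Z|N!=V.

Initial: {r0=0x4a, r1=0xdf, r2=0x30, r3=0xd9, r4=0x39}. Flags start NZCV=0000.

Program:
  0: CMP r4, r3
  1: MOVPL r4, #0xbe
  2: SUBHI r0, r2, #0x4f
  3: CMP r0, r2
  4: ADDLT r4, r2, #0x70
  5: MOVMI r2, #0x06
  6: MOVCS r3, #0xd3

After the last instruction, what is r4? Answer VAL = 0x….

VAL = 0xbe

[0] flags=0000 → (cmp)
[1] flags=0000 PL?T → r4=0xbe
[2] flags=0000 HI?F → skip
[3] flags=0010 → (cmp)
[4] flags=0010 LT?F → skip
[5] flags=0010 MI?F → skip
[6] flags=0010 CS?T → r3=0xd3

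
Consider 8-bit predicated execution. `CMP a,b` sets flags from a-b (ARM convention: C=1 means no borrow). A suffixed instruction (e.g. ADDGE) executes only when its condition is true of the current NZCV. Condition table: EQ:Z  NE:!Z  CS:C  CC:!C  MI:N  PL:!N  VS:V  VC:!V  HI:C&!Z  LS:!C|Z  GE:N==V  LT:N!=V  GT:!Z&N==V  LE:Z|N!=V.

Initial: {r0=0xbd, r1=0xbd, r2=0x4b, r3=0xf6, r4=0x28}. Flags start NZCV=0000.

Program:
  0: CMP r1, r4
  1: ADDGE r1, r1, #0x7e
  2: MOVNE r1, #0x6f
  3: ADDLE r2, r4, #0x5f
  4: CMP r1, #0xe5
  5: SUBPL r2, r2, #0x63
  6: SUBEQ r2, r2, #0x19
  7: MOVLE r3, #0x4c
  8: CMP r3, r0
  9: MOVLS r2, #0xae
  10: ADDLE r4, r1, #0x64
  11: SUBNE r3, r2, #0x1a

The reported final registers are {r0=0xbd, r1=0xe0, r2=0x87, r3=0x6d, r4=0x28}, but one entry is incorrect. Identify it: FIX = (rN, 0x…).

FIX = (r1, 0x6f)

[0] flags=1010 → (cmp)
[1] flags=1010 GE?F → skip
[2] flags=1010 NE?T → r1=0x6f
[3] flags=1010 LE?T → r2=0x87
[4] flags=1001 → (cmp)
[5] flags=1001 PL?F → skip
[6] flags=1001 EQ?F → skip
[7] flags=1001 LE?F → skip
[8] flags=0010 → (cmp)
[9] flags=0010 LS?F → skip
[10] flags=0010 LE?F → skip
[11] flags=0010 NE?T → r3=0x6d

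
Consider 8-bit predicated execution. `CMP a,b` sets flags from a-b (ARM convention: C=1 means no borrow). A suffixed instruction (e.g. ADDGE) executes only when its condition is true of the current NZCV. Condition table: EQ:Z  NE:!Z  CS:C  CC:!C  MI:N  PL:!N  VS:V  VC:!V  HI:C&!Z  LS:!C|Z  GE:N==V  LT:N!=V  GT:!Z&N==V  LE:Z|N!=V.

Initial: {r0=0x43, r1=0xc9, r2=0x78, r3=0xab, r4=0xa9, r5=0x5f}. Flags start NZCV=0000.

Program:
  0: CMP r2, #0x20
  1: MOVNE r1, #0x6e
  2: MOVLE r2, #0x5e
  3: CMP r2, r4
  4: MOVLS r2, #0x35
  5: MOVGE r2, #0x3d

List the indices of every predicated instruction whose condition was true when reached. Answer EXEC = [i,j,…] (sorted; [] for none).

EXEC = [1,4,5]

[0] flags=0010 → (cmp)
[1] flags=0010 NE?T → r1=0x6e
[2] flags=0010 LE?F → skip
[3] flags=1001 → (cmp)
[4] flags=1001 LS?T → r2=0x35
[5] flags=1001 GE?T → r2=0x3d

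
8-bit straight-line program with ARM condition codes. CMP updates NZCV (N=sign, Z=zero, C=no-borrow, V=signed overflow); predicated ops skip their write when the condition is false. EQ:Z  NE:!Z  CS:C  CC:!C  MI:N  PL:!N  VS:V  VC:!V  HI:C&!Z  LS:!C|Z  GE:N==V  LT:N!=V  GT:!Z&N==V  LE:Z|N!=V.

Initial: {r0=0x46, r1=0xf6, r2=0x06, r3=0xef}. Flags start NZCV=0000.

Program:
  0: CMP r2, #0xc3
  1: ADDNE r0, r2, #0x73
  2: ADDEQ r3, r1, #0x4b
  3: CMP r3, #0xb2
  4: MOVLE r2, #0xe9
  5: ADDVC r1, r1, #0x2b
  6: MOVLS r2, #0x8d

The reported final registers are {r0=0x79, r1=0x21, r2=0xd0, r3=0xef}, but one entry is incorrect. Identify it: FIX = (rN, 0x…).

FIX = (r2, 0x06)

[0] flags=0000 → (cmp)
[1] flags=0000 NE?T → r0=0x79
[2] flags=0000 EQ?F → skip
[3] flags=0010 → (cmp)
[4] flags=0010 LE?F → skip
[5] flags=0010 VC?T → r1=0x21
[6] flags=0010 LS?F → skip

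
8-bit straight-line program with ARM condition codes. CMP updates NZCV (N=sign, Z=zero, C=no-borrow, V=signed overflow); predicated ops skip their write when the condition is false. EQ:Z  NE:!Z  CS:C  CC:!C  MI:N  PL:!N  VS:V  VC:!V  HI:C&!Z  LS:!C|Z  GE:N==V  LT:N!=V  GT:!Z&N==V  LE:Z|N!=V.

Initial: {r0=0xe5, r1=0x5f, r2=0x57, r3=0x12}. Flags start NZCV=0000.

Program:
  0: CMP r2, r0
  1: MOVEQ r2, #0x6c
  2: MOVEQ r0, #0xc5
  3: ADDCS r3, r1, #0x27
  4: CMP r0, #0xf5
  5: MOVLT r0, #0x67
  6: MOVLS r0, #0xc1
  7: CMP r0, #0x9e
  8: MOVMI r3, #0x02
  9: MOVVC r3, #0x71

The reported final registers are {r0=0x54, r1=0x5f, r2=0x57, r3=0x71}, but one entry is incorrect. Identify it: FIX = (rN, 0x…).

[0] flags=0000 → (cmp)
[1] flags=0000 EQ?F → skip
[2] flags=0000 EQ?F → skip
[3] flags=0000 CS?F → skip
[4] flags=1000 → (cmp)
[5] flags=1000 LT?T → r0=0x67
[6] flags=1000 LS?T → r0=0xc1
[7] flags=0010 → (cmp)
[8] flags=0010 MI?F → skip
[9] flags=0010 VC?T → r3=0x71

FIX = (r0, 0xc1)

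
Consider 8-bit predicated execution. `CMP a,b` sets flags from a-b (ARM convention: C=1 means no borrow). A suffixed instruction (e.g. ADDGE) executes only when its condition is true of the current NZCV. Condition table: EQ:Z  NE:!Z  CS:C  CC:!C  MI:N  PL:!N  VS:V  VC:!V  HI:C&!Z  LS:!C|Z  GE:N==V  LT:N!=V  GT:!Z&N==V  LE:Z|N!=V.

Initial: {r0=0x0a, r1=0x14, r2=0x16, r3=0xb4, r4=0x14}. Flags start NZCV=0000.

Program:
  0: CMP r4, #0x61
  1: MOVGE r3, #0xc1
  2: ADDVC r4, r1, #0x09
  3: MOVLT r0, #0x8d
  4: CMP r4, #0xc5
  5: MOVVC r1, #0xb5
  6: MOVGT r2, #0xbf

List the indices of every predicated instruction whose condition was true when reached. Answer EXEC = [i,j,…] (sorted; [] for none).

0: ✓ CMP  NZCV=1000
1: · MOVGE
2: ✓ ADDVC  r4←0x1d
3: ✓ MOVLT  r0←0x8d
4: ✓ CMP  NZCV=0000
5: ✓ MOVVC  r1←0xb5
6: ✓ MOVGT  r2←0xbf

EXEC = [2,3,5,6]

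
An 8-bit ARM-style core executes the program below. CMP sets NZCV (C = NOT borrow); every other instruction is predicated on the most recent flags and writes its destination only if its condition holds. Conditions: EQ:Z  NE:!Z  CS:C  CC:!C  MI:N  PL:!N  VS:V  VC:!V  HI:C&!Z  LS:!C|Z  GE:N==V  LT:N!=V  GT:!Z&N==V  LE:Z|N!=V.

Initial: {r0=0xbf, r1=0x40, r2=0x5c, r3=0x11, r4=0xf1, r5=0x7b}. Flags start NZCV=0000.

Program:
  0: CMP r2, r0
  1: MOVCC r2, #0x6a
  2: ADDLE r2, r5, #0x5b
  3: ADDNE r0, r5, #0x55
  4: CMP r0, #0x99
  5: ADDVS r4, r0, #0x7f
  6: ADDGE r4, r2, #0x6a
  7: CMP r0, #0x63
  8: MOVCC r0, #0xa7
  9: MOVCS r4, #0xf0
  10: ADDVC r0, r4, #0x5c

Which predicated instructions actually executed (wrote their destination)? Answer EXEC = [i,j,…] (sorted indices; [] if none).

EXEC = [1,3,6,9]

0: ✓ CMP  NZCV=1001
1: ✓ MOVCC  r2←0x6a
2: · ADDLE
3: ✓ ADDNE  r0←0xd0
4: ✓ CMP  NZCV=0010
5: · ADDVS
6: ✓ ADDGE  r4←0xd4
7: ✓ CMP  NZCV=0011
8: · MOVCC
9: ✓ MOVCS  r4←0xf0
10: · ADDVC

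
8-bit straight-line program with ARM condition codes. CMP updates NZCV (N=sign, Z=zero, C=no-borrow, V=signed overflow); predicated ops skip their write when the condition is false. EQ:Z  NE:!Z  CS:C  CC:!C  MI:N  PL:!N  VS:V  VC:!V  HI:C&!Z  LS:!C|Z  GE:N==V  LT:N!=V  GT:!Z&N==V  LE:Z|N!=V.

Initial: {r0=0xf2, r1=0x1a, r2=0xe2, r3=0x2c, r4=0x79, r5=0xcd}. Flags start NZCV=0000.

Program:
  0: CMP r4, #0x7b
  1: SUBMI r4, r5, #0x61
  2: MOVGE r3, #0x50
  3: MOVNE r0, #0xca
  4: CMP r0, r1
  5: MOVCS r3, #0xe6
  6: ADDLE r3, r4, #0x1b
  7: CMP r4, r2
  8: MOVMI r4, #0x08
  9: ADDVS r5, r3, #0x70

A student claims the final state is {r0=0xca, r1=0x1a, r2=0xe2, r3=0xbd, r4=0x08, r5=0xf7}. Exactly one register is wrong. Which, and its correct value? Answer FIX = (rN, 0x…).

FIX = (r3, 0x87)

[0] flags=1000 → (cmp)
[1] flags=1000 MI?T → r4=0x6c
[2] flags=1000 GE?F → skip
[3] flags=1000 NE?T → r0=0xca
[4] flags=1010 → (cmp)
[5] flags=1010 CS?T → r3=0xe6
[6] flags=1010 LE?T → r3=0x87
[7] flags=1001 → (cmp)
[8] flags=1001 MI?T → r4=0x08
[9] flags=1001 VS?T → r5=0xf7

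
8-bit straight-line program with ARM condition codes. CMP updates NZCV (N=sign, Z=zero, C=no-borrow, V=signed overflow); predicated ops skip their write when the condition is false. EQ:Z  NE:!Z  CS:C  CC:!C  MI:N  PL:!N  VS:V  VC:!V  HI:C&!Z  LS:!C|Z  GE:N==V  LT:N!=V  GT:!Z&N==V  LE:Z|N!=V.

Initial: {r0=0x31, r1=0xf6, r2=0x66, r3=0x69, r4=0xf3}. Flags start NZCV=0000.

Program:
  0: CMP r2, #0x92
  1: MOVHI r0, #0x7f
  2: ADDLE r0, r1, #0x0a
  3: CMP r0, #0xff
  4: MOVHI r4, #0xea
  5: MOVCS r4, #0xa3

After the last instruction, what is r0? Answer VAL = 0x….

VAL = 0x31

[0] flags=1001 → (cmp)
[1] flags=1001 HI?F → skip
[2] flags=1001 LE?F → skip
[3] flags=0000 → (cmp)
[4] flags=0000 HI?F → skip
[5] flags=0000 CS?F → skip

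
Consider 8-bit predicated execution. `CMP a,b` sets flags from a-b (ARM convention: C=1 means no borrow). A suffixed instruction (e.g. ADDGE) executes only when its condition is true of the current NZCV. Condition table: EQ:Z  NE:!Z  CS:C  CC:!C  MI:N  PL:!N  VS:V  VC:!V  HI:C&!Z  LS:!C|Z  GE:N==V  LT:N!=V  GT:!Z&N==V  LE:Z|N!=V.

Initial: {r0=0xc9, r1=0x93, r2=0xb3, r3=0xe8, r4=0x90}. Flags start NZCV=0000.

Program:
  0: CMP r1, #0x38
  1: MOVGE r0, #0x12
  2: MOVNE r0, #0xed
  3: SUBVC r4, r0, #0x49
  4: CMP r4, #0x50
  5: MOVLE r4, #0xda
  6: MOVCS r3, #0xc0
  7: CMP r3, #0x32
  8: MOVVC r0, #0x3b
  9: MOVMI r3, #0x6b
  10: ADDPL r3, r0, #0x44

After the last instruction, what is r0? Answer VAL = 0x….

VAL = 0x3b

[0] flags=0011 → (cmp)
[1] flags=0011 GE?F → skip
[2] flags=0011 NE?T → r0=0xed
[3] flags=0011 VC?F → skip
[4] flags=0011 → (cmp)
[5] flags=0011 LE?T → r4=0xda
[6] flags=0011 CS?T → r3=0xc0
[7] flags=1010 → (cmp)
[8] flags=1010 VC?T → r0=0x3b
[9] flags=1010 MI?T → r3=0x6b
[10] flags=1010 PL?F → skip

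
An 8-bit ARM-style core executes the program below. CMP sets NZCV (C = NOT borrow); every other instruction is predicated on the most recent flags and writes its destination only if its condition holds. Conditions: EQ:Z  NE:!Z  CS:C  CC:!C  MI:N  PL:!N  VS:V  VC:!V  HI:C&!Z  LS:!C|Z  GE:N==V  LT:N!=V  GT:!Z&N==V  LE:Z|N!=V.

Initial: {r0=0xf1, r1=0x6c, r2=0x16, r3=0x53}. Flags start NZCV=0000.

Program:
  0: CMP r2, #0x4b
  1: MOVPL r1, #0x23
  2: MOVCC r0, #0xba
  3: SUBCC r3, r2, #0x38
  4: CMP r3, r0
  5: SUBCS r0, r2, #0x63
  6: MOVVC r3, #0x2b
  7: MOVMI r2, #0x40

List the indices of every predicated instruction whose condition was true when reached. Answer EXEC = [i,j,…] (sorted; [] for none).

[0] flags=1000 → (cmp)
[1] flags=1000 PL?F → skip
[2] flags=1000 CC?T → r0=0xba
[3] flags=1000 CC?T → r3=0xde
[4] flags=0010 → (cmp)
[5] flags=0010 CS?T → r0=0xb3
[6] flags=0010 VC?T → r3=0x2b
[7] flags=0010 MI?F → skip

EXEC = [2,3,5,6]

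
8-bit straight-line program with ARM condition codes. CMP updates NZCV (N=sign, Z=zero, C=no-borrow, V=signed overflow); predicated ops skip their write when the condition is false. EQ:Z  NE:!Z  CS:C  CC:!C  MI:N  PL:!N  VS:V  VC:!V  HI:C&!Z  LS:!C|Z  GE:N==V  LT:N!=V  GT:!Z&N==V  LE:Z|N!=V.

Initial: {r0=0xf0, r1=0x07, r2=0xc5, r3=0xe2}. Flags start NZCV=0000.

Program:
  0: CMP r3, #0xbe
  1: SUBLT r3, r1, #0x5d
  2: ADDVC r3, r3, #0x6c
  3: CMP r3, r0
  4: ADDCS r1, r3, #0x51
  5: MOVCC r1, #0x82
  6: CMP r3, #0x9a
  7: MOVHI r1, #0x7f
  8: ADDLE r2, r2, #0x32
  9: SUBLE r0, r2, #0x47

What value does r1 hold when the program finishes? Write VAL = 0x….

0: ✓ CMP  NZCV=0010
1: · SUBLT
2: ✓ ADDVC  r3←0x4e
3: ✓ CMP  NZCV=0000
4: · ADDCS
5: ✓ MOVCC  r1←0x82
6: ✓ CMP  NZCV=1001
7: · MOVHI
8: · ADDLE
9: · SUBLE

VAL = 0x82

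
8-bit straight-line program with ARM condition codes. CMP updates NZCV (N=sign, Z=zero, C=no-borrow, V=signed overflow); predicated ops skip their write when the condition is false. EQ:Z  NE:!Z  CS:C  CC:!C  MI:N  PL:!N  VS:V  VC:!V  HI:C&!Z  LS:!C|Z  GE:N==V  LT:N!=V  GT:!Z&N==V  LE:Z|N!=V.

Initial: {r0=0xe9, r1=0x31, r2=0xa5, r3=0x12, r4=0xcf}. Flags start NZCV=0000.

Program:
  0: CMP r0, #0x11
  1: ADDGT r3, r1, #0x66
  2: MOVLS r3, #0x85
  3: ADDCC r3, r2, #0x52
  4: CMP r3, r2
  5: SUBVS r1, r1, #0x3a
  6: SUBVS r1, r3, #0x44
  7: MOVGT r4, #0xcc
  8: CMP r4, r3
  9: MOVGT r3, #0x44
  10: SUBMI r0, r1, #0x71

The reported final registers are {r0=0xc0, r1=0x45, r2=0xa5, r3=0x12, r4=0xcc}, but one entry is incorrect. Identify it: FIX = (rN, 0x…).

FIX = (r1, 0x31)

0: ✓ CMP  NZCV=1010
1: · ADDGT
2: · MOVLS
3: · ADDCC
4: ✓ CMP  NZCV=0000
5: · SUBVS
6: · SUBVS
7: ✓ MOVGT  r4←0xcc
8: ✓ CMP  NZCV=1010
9: · MOVGT
10: ✓ SUBMI  r0←0xc0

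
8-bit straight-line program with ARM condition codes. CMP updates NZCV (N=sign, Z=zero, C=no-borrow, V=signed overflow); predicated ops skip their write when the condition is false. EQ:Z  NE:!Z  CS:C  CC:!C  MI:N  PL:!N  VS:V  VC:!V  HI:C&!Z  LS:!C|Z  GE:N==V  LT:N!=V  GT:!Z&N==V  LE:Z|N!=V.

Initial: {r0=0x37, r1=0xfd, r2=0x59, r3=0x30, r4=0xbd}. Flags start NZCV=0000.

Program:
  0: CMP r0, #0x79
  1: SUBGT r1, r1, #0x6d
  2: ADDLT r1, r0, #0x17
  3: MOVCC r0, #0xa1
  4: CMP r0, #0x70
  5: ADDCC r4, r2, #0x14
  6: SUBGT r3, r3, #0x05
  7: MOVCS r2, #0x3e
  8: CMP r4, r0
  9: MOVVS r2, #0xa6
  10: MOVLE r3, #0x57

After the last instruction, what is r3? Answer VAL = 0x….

0: ✓ CMP  NZCV=1000
1: · SUBGT
2: ✓ ADDLT  r1←0x4e
3: ✓ MOVCC  r0←0xa1
4: ✓ CMP  NZCV=0011
5: · ADDCC
6: · SUBGT
7: ✓ MOVCS  r2←0x3e
8: ✓ CMP  NZCV=0010
9: · MOVVS
10: · MOVLE

VAL = 0x30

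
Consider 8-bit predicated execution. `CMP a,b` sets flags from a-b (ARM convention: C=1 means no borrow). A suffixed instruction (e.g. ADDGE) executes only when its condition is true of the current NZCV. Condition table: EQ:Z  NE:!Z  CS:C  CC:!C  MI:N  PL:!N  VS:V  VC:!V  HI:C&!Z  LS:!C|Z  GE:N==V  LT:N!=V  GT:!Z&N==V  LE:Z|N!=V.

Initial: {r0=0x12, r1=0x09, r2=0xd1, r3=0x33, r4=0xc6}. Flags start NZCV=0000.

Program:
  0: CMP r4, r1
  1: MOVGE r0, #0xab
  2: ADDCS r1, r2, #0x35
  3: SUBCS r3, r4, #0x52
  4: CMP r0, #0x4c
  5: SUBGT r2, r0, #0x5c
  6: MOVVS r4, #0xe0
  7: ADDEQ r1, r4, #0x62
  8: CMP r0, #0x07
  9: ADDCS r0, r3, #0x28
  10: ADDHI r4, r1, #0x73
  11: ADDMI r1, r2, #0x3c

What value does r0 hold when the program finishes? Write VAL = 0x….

0: ✓ CMP  NZCV=1010
1: · MOVGE
2: ✓ ADDCS  r1←0x06
3: ✓ SUBCS  r3←0x74
4: ✓ CMP  NZCV=1000
5: · SUBGT
6: · MOVVS
7: · ADDEQ
8: ✓ CMP  NZCV=0010
9: ✓ ADDCS  r0←0x9c
10: ✓ ADDHI  r4←0x79
11: · ADDMI

VAL = 0x9c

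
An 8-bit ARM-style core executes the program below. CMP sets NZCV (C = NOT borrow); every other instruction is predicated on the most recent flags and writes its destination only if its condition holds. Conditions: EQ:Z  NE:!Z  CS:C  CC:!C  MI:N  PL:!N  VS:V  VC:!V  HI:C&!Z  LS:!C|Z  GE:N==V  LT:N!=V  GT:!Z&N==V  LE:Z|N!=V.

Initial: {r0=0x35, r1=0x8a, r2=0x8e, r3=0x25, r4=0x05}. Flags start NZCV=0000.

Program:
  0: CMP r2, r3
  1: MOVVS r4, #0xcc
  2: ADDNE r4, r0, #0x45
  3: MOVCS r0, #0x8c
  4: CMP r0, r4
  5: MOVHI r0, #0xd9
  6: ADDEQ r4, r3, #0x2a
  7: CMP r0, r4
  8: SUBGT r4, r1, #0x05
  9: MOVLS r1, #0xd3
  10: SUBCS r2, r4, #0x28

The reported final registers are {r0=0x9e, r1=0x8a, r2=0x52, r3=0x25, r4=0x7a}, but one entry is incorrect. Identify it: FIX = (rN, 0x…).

[0] flags=0011 → (cmp)
[1] flags=0011 VS?T → r4=0xcc
[2] flags=0011 NE?T → r4=0x7a
[3] flags=0011 CS?T → r0=0x8c
[4] flags=0011 → (cmp)
[5] flags=0011 HI?T → r0=0xd9
[6] flags=0011 EQ?F → skip
[7] flags=0011 → (cmp)
[8] flags=0011 GT?F → skip
[9] flags=0011 LS?F → skip
[10] flags=0011 CS?T → r2=0x52

FIX = (r0, 0xd9)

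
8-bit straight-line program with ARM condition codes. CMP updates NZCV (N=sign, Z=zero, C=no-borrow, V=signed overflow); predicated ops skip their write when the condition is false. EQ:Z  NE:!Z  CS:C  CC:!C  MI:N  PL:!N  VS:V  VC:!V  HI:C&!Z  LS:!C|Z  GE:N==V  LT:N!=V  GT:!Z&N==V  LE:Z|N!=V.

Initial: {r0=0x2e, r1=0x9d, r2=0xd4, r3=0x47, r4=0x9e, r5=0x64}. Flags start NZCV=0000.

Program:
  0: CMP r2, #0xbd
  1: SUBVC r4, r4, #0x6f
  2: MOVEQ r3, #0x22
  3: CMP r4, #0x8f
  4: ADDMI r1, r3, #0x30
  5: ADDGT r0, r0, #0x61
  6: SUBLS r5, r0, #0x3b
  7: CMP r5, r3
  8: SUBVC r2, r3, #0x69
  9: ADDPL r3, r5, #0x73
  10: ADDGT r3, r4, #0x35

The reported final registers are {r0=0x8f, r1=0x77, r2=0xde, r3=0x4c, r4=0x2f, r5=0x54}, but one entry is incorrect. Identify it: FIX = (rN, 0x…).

[0] flags=0010 → (cmp)
[1] flags=0010 VC?T → r4=0x2f
[2] flags=0010 EQ?F → skip
[3] flags=1001 → (cmp)
[4] flags=1001 MI?T → r1=0x77
[5] flags=1001 GT?T → r0=0x8f
[6] flags=1001 LS?T → r5=0x54
[7] flags=0010 → (cmp)
[8] flags=0010 VC?T → r2=0xde
[9] flags=0010 PL?T → r3=0xc7
[10] flags=0010 GT?T → r3=0x64

FIX = (r3, 0x64)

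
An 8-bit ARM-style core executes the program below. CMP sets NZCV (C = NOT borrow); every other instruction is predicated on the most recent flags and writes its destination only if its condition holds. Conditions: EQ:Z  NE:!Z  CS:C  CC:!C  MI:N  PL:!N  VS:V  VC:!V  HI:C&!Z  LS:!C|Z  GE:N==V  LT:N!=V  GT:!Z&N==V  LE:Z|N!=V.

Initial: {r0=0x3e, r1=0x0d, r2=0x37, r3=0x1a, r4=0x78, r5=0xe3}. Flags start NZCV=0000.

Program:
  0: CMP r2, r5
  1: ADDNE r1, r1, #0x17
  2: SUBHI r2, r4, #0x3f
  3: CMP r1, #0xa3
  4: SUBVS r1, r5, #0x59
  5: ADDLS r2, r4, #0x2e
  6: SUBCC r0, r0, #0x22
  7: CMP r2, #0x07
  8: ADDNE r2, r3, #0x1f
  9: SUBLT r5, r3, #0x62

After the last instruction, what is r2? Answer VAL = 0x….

0: ✓ CMP  NZCV=0000
1: ✓ ADDNE  r1←0x24
2: · SUBHI
3: ✓ CMP  NZCV=1001
4: ✓ SUBVS  r1←0x8a
5: ✓ ADDLS  r2←0xa6
6: ✓ SUBCC  r0←0x1c
7: ✓ CMP  NZCV=1010
8: ✓ ADDNE  r2←0x39
9: ✓ SUBLT  r5←0xb8

VAL = 0x39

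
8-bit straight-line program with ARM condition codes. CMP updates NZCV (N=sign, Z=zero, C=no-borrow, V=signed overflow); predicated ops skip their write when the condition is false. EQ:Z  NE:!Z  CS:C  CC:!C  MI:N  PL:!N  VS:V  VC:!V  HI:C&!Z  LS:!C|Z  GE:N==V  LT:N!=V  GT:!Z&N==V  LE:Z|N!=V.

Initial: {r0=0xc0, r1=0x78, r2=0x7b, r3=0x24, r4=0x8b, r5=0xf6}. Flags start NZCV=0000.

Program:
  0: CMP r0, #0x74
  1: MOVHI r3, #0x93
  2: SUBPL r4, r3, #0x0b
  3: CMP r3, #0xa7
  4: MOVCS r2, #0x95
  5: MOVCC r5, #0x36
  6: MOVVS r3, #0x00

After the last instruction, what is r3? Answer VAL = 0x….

[0] flags=0011 → (cmp)
[1] flags=0011 HI?T → r3=0x93
[2] flags=0011 PL?T → r4=0x88
[3] flags=1000 → (cmp)
[4] flags=1000 CS?F → skip
[5] flags=1000 CC?T → r5=0x36
[6] flags=1000 VS?F → skip

VAL = 0x93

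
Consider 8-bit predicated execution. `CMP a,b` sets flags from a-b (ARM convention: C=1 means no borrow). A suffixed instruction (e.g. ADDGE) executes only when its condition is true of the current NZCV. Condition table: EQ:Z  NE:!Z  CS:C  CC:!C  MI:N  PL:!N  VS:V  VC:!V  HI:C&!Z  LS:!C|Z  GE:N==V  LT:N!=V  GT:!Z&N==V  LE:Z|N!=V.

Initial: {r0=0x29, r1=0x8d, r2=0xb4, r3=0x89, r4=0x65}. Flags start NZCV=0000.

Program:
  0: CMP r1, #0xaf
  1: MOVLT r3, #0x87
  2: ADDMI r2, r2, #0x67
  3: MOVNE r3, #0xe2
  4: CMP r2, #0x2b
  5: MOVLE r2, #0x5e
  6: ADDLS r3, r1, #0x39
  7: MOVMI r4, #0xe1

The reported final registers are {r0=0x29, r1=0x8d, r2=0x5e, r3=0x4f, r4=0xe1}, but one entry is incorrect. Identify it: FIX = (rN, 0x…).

[0] flags=1000 → (cmp)
[1] flags=1000 LT?T → r3=0x87
[2] flags=1000 MI?T → r2=0x1b
[3] flags=1000 NE?T → r3=0xe2
[4] flags=1000 → (cmp)
[5] flags=1000 LE?T → r2=0x5e
[6] flags=1000 LS?T → r3=0xc6
[7] flags=1000 MI?T → r4=0xe1

FIX = (r3, 0xc6)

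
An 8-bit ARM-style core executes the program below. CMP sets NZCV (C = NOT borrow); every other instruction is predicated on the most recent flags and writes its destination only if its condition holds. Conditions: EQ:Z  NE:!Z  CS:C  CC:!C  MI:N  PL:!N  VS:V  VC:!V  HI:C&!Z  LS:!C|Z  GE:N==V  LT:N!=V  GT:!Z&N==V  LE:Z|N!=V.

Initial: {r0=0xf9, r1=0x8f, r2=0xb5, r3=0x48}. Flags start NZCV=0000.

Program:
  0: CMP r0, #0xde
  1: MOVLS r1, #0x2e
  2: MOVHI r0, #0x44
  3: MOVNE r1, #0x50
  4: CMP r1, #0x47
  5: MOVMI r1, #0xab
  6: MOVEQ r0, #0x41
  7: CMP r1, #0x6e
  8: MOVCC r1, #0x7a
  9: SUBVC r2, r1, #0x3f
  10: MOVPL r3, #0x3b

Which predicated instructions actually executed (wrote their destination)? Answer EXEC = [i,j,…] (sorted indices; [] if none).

0: ✓ CMP  NZCV=0010
1: · MOVLS
2: ✓ MOVHI  r0←0x44
3: ✓ MOVNE  r1←0x50
4: ✓ CMP  NZCV=0010
5: · MOVMI
6: · MOVEQ
7: ✓ CMP  NZCV=1000
8: ✓ MOVCC  r1←0x7a
9: ✓ SUBVC  r2←0x3b
10: · MOVPL

EXEC = [2,3,8,9]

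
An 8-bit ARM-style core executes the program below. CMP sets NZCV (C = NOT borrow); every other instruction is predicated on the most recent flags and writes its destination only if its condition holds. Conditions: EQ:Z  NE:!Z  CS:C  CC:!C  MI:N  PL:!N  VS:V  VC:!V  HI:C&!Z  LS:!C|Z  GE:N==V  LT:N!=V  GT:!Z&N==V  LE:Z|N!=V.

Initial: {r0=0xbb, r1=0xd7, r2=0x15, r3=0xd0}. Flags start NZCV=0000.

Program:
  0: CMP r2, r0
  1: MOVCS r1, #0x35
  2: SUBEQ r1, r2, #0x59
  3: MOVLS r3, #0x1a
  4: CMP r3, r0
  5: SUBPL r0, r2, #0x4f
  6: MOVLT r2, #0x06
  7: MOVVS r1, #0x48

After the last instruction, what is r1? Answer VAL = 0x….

0: ✓ CMP  NZCV=0000
1: · MOVCS
2: · SUBEQ
3: ✓ MOVLS  r3←0x1a
4: ✓ CMP  NZCV=0000
5: ✓ SUBPL  r0←0xc6
6: · MOVLT
7: · MOVVS

VAL = 0xd7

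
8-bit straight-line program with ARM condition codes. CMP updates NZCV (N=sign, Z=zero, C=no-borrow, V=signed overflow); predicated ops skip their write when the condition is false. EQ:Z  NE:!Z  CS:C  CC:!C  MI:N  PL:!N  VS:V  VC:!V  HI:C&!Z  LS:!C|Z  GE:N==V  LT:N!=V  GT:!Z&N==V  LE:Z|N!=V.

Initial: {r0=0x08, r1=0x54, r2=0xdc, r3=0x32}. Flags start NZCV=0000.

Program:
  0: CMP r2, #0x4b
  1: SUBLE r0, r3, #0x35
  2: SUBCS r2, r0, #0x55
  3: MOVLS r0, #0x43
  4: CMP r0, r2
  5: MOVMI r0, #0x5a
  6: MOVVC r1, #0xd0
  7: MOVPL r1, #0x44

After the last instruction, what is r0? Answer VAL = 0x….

VAL = 0xfd

0: ✓ CMP  NZCV=1010
1: ✓ SUBLE  r0←0xfd
2: ✓ SUBCS  r2←0xa8
3: · MOVLS
4: ✓ CMP  NZCV=0010
5: · MOVMI
6: ✓ MOVVC  r1←0xd0
7: ✓ MOVPL  r1←0x44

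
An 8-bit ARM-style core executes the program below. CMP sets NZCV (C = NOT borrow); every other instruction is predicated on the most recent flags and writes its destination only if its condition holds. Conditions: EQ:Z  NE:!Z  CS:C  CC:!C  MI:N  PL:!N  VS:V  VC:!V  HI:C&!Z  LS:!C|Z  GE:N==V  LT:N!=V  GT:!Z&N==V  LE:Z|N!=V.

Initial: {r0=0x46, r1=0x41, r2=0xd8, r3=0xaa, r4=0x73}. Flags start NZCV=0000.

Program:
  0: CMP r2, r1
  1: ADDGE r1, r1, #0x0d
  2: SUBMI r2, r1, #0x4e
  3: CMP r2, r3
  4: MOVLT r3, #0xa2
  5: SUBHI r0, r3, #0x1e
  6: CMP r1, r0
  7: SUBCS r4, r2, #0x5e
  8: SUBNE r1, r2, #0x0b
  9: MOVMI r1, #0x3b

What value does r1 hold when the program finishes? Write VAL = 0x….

VAL = 0x3b

0: ✓ CMP  NZCV=1010
1: · ADDGE
2: ✓ SUBMI  r2←0xf3
3: ✓ CMP  NZCV=0010
4: · MOVLT
5: ✓ SUBHI  r0←0x8c
6: ✓ CMP  NZCV=1001
7: · SUBCS
8: ✓ SUBNE  r1←0xe8
9: ✓ MOVMI  r1←0x3b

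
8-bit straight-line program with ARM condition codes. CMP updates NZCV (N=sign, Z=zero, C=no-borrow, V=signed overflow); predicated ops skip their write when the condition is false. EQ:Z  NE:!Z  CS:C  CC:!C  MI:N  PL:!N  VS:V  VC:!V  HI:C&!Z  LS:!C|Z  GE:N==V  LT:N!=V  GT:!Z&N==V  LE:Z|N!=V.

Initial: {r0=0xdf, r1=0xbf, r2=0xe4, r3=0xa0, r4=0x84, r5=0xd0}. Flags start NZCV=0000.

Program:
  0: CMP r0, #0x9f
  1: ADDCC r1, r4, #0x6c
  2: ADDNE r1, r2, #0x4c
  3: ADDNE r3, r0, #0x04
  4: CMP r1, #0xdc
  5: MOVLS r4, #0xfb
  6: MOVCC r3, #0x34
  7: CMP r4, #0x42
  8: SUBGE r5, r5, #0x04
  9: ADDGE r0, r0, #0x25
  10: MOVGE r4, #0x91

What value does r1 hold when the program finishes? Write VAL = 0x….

VAL = 0x30

[0] flags=0010 → (cmp)
[1] flags=0010 CC?F → skip
[2] flags=0010 NE?T → r1=0x30
[3] flags=0010 NE?T → r3=0xe3
[4] flags=0000 → (cmp)
[5] flags=0000 LS?T → r4=0xfb
[6] flags=0000 CC?T → r3=0x34
[7] flags=1010 → (cmp)
[8] flags=1010 GE?F → skip
[9] flags=1010 GE?F → skip
[10] flags=1010 GE?F → skip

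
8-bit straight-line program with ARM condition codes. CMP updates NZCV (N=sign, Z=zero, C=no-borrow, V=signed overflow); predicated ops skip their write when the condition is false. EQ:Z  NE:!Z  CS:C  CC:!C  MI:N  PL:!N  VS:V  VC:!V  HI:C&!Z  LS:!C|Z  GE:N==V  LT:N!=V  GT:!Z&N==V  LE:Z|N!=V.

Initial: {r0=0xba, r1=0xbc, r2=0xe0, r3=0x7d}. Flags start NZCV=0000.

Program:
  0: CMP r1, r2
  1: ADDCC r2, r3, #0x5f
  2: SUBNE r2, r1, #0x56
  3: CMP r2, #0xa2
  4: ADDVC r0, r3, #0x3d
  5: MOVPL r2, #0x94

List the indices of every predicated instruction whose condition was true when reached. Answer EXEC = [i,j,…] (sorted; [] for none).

0: ✓ CMP  NZCV=1000
1: ✓ ADDCC  r2←0xdc
2: ✓ SUBNE  r2←0x66
3: ✓ CMP  NZCV=1001
4: · ADDVC
5: · MOVPL

EXEC = [1,2]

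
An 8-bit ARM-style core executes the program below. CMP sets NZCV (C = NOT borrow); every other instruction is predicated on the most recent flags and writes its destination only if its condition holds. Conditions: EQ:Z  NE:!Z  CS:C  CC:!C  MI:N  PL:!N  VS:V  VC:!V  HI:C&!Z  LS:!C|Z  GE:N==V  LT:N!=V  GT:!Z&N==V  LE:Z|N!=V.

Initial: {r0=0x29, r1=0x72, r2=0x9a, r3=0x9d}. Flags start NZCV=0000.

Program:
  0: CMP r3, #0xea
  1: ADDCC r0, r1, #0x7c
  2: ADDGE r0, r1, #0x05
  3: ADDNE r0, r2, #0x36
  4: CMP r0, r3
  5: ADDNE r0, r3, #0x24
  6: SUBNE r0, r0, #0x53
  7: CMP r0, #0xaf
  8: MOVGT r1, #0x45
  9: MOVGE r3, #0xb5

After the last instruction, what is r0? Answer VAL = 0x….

VAL = 0x6e

[0] flags=1000 → (cmp)
[1] flags=1000 CC?T → r0=0xee
[2] flags=1000 GE?F → skip
[3] flags=1000 NE?T → r0=0xd0
[4] flags=0010 → (cmp)
[5] flags=0010 NE?T → r0=0xc1
[6] flags=0010 NE?T → r0=0x6e
[7] flags=1001 → (cmp)
[8] flags=1001 GT?T → r1=0x45
[9] flags=1001 GE?T → r3=0xb5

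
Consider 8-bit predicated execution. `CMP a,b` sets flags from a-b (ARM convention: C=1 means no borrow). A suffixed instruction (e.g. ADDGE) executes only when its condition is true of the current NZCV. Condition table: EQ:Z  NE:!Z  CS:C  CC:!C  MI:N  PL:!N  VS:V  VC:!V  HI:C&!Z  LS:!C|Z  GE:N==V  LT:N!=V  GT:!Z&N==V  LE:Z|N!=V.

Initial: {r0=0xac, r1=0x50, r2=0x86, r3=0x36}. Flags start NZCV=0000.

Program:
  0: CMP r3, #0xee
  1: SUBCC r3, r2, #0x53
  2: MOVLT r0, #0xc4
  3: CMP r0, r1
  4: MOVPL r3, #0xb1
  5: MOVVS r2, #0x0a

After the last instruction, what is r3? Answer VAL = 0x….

VAL = 0xb1

0: ✓ CMP  NZCV=0000
1: ✓ SUBCC  r3←0x33
2: · MOVLT
3: ✓ CMP  NZCV=0011
4: ✓ MOVPL  r3←0xb1
5: ✓ MOVVS  r2←0x0a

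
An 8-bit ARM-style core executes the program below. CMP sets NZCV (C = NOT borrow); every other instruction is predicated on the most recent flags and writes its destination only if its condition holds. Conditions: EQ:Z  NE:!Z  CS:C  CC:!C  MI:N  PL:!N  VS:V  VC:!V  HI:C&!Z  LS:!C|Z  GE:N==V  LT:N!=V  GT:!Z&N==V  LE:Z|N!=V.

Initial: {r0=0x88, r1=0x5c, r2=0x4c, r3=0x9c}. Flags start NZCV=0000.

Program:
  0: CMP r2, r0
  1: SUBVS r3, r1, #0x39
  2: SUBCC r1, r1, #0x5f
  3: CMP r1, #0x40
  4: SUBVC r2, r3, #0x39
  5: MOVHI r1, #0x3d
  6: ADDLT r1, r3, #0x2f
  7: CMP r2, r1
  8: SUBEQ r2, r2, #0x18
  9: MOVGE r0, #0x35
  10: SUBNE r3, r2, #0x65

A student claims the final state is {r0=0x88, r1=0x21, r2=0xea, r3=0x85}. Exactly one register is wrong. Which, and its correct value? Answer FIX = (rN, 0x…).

FIX = (r1, 0x52)

0: ✓ CMP  NZCV=1001
1: ✓ SUBVS  r3←0x23
2: ✓ SUBCC  r1←0xfd
3: ✓ CMP  NZCV=1010
4: ✓ SUBVC  r2←0xea
5: ✓ MOVHI  r1←0x3d
6: ✓ ADDLT  r1←0x52
7: ✓ CMP  NZCV=1010
8: · SUBEQ
9: · MOVGE
10: ✓ SUBNE  r3←0x85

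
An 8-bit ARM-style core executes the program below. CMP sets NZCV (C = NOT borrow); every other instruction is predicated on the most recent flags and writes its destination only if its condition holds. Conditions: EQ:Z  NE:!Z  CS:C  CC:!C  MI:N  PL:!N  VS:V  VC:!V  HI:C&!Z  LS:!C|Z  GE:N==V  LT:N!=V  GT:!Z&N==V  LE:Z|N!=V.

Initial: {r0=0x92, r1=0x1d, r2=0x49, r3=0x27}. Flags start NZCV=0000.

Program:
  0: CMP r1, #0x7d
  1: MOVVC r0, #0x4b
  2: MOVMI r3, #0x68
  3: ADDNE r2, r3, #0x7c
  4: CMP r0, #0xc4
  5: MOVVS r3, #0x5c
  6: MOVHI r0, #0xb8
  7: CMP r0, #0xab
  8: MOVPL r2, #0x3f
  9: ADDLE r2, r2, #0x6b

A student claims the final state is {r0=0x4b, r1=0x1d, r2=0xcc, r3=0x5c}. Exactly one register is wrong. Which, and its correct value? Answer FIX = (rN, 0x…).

[0] flags=1000 → (cmp)
[1] flags=1000 VC?T → r0=0x4b
[2] flags=1000 MI?T → r3=0x68
[3] flags=1000 NE?T → r2=0xe4
[4] flags=1001 → (cmp)
[5] flags=1001 VS?T → r3=0x5c
[6] flags=1001 HI?F → skip
[7] flags=1001 → (cmp)
[8] flags=1001 PL?F → skip
[9] flags=1001 LE?F → skip

FIX = (r2, 0xe4)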